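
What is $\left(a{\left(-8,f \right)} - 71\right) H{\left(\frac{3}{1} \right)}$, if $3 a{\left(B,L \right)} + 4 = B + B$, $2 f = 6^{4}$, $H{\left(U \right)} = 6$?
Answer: $-466$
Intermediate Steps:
$f = 648$ ($f = \frac{6^{4}}{2} = \frac{1}{2} \cdot 1296 = 648$)
$a{\left(B,L \right)} = - \frac{4}{3} + \frac{2 B}{3}$ ($a{\left(B,L \right)} = - \frac{4}{3} + \frac{B + B}{3} = - \frac{4}{3} + \frac{2 B}{3}$)
$\left(a{\left(-8,f \right)} - 71\right) H{\left(\frac{3}{1} \right)} = \left(\left(- \frac{4}{3} + \frac{2}{3} \left(-8\right)\right) - 71\right) 6 = \left(\left(- \frac{4}{3} - \frac{16}{3}\right) - 71\right) 6 = \left(- \frac{20}{3} - 71\right) 6 = \left(- \frac{233}{3}\right) 6 = -466$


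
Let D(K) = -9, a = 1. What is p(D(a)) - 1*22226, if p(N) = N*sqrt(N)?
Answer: -22226 - 27*I ≈ -22226.0 - 27.0*I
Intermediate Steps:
p(N) = N**(3/2)
p(D(a)) - 1*22226 = (-9)**(3/2) - 1*22226 = -27*I - 22226 = -22226 - 27*I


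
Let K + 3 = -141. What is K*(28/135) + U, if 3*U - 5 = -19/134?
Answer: -56777/2010 ≈ -28.247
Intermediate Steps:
U = 217/134 (U = 5/3 + (-19/134)/3 = 5/3 + (-19*1/134)/3 = 5/3 + (1/3)*(-19/134) = 5/3 - 19/402 = 217/134 ≈ 1.6194)
K = -144 (K = -3 - 141 = -144)
K*(28/135) + U = -4032/135 + 217/134 = -144*28/135 + 217/134 = -448/15 + 217/134 = -56777/2010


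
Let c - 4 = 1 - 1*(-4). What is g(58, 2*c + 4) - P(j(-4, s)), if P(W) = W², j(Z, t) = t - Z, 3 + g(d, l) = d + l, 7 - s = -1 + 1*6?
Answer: 41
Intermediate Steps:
c = 9 (c = 4 + (1 - 1*(-4)) = 4 + (1 + 4) = 4 + 5 = 9)
s = 2 (s = 7 - (-1 + 1*6) = 7 - (-1 + 6) = 7 - 1*5 = 7 - 5 = 2)
g(d, l) = -3 + d + l (g(d, l) = -3 + (d + l) = -3 + d + l)
g(58, 2*c + 4) - P(j(-4, s)) = (-3 + 58 + (2*9 + 4)) - (2 - 1*(-4))² = (-3 + 58 + (18 + 4)) - (2 + 4)² = (-3 + 58 + 22) - 1*6² = 77 - 1*36 = 77 - 36 = 41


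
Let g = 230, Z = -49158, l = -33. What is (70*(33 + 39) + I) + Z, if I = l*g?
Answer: -51708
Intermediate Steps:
I = -7590 (I = -33*230 = -7590)
(70*(33 + 39) + I) + Z = (70*(33 + 39) - 7590) - 49158 = (70*72 - 7590) - 49158 = (5040 - 7590) - 49158 = -2550 - 49158 = -51708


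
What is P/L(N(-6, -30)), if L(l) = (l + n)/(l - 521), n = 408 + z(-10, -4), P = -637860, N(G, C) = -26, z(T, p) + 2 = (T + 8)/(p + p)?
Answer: 465212560/507 ≈ 9.1758e+5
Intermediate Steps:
z(T, p) = -2 + (8 + T)/(2*p) (z(T, p) = -2 + (T + 8)/(p + p) = -2 + (8 + T)/((2*p)) = -2 + (8 + T)*(1/(2*p)) = -2 + (8 + T)/(2*p))
n = 1625/4 (n = 408 + (½)*(8 - 10 - 4*(-4))/(-4) = 408 + (½)*(-¼)*(8 - 10 + 16) = 408 + (½)*(-¼)*14 = 408 - 7/4 = 1625/4 ≈ 406.25)
L(l) = (1625/4 + l)/(-521 + l) (L(l) = (l + 1625/4)/(l - 521) = (1625/4 + l)/(-521 + l))
P/L(N(-6, -30)) = -637860*(-521 - 26)/(1625/4 - 26) = -637860/((1521/4)/(-547)) = -637860/((-1/547*1521/4)) = -637860/(-1521/2188) = -637860*(-2188/1521) = 465212560/507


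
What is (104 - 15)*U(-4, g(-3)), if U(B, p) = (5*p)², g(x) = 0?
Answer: 0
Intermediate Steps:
U(B, p) = 25*p²
(104 - 15)*U(-4, g(-3)) = (104 - 15)*(25*0²) = 89*(25*0) = 89*0 = 0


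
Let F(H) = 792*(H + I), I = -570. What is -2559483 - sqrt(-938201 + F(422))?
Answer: -2559483 - I*sqrt(1055417) ≈ -2.5595e+6 - 1027.3*I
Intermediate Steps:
F(H) = -451440 + 792*H (F(H) = 792*(H - 570) = 792*(-570 + H) = -451440 + 792*H)
-2559483 - sqrt(-938201 + F(422)) = -2559483 - sqrt(-938201 + (-451440 + 792*422)) = -2559483 - sqrt(-938201 + (-451440 + 334224)) = -2559483 - sqrt(-938201 - 117216) = -2559483 - sqrt(-1055417) = -2559483 - I*sqrt(1055417)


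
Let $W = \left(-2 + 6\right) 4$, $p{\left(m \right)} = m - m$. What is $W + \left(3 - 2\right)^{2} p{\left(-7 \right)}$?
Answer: $16$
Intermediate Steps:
$p{\left(m \right)} = 0$
$W = 16$ ($W = 4 \cdot 4 = 16$)
$W + \left(3 - 2\right)^{2} p{\left(-7 \right)} = 16 + \left(3 - 2\right)^{2} \cdot 0 = 16 + 1^{2} \cdot 0 = 16 + 1 \cdot 0 = 16 + 0 = 16$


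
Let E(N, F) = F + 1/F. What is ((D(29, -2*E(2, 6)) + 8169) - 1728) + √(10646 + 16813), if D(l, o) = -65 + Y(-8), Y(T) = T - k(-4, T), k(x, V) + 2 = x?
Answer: 6374 + 9*√339 ≈ 6539.7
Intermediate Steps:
k(x, V) = -2 + x
Y(T) = 6 + T (Y(T) = T - (-2 - 4) = T - 1*(-6) = T + 6 = 6 + T)
D(l, o) = -67 (D(l, o) = -65 + (6 - 8) = -65 - 2 = -67)
((D(29, -2*E(2, 6)) + 8169) - 1728) + √(10646 + 16813) = ((-67 + 8169) - 1728) + √(10646 + 16813) = (8102 - 1728) + √27459 = 6374 + 9*√339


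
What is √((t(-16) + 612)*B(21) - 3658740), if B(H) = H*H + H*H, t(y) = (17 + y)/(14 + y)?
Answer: I*√3119397 ≈ 1766.2*I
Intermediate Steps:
t(y) = (17 + y)/(14 + y)
B(H) = 2*H² (B(H) = H² + H² = 2*H²)
√((t(-16) + 612)*B(21) - 3658740) = √(((17 - 16)/(14 - 16) + 612)*(2*21²) - 3658740) = √((1/(-2) + 612)*(2*441) - 3658740) = √((-½*1 + 612)*882 - 3658740) = √((-½ + 612)*882 - 3658740) = √((1223/2)*882 - 3658740) = √(539343 - 3658740) = √(-3119397) = I*√3119397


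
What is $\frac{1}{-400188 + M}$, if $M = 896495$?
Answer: $\frac{1}{496307} \approx 2.0149 \cdot 10^{-6}$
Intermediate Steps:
$\frac{1}{-400188 + M} = \frac{1}{-400188 + 896495} = \frac{1}{496307}$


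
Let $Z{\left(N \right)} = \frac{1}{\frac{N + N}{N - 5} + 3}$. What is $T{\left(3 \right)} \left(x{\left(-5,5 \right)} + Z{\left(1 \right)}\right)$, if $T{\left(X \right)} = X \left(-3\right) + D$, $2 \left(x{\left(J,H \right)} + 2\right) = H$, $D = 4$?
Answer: $- \frac{9}{2} \approx -4.5$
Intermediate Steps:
$x{\left(J,H \right)} = -2 + \frac{H}{2}$
$T{\left(X \right)} = 4 - 3 X$ ($T{\left(X \right)} = X \left(-3\right) + 4 = - 3 X + 4 = 4 - 3 X$)
$Z{\left(N \right)} = \frac{1}{3 + \frac{2 N}{-5 + N}}$ ($Z{\left(N \right)} = \frac{1}{\frac{2 N}{-5 + N} + 3} = \frac{1}{3 + \frac{2 N}{-5 + N}}$)
$T{\left(3 \right)} \left(x{\left(-5,5 \right)} + Z{\left(1 \right)}\right) = \left(4 - 9\right) \left(\left(-2 + \frac{1}{2} \cdot 5\right) + \frac{-5 + 1}{5 \left(-3 + 1\right)}\right) = \left(4 - 9\right) \left(\left(-2 + \frac{5}{2}\right) + \frac{1}{5} \frac{1}{-2} \left(-4\right)\right) = - 5 \left(\frac{1}{2} + \frac{1}{5} \left(- \frac{1}{2}\right) \left(-4\right)\right) = - 5 \left(\frac{1}{2} + \frac{2}{5}\right) = \left(-5\right) \frac{9}{10} = - \frac{9}{2}$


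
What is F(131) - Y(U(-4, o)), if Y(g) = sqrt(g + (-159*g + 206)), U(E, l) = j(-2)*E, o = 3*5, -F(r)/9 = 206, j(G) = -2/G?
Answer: -1854 - sqrt(838) ≈ -1882.9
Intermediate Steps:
F(r) = -1854 (F(r) = -9*206 = -1854)
o = 15
U(E, l) = E (U(E, l) = (-2/(-2))*E = (-2*(-1/2))*E = 1*E = E)
Y(g) = sqrt(206 - 158*g) (Y(g) = sqrt(g + (206 - 159*g)) = sqrt(206 - 158*g))
F(131) - Y(U(-4, o)) = -1854 - sqrt(206 - 158*(-4)) = -1854 - sqrt(206 + 632) = -1854 - sqrt(838)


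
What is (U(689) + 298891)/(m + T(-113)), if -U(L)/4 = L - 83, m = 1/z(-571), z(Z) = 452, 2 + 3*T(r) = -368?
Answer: -402009252/167237 ≈ -2403.8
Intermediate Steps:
T(r) = -370/3 (T(r) = -⅔ + (⅓)*(-368) = -⅔ - 368/3 = -370/3)
m = 1/452 ≈ 0.0022124
U(L) = 332 - 4*L (U(L) = -4*(L - 83) = -4*(-83 + L) = 332 - 4*L)
(U(689) + 298891)/(m + T(-113)) = ((332 - 4*689) + 298891)/(1/452 - 370/3) = ((332 - 2756) + 298891)/(-167237/1356) = (-2424 + 298891)*(-1356/167237) = 296467*(-1356/167237) = -402009252/167237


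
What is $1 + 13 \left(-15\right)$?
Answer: $-194$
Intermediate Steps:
$1 + 13 \left(-15\right) = 1 - 195 = -194$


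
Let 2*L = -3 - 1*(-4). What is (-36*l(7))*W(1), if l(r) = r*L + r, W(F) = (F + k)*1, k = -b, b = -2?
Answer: -1134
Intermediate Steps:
L = ½ (L = (-3 - 1*(-4))/2 = (-3 + 4)/2 = (½)*1 = ½ ≈ 0.50000)
k = 2 (k = -1*(-2) = 2)
W(F) = 2 + F (W(F) = (F + 2)*1 = (2 + F)*1 = 2 + F)
l(r) = 3*r/2 (l(r) = r*(½) + r = r/2 + r = 3*r/2)
(-36*l(7))*W(1) = (-54*7)*(2 + 1) = -36*21/2*3 = -378*3 = -1134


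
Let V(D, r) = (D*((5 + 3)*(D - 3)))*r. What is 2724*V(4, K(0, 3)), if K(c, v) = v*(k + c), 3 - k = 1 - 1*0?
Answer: 523008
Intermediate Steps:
k = 2 (k = 3 - (1 - 1*0) = 3 - (1 + 0) = 3 - 1*1 = 3 - 1 = 2)
K(c, v) = v*(2 + c)
V(D, r) = D*r*(-24 + 8*D) (V(D, r) = (D*(8*(-3 + D)))*r = (D*(-24 + 8*D))*r = D*r*(-24 + 8*D))
2724*V(4, K(0, 3)) = 2724*(8*4*(3*(2 + 0))*(-3 + 4)) = 2724*(8*4*(3*2)*1) = 2724*(8*4*6*1) = 2724*192 = 523008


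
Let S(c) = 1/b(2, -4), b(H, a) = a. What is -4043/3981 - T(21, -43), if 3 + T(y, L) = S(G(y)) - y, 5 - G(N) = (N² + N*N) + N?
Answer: 369985/15924 ≈ 23.234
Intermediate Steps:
G(N) = 5 - N - 2*N² (G(N) = 5 - ((N² + N*N) + N) = 5 - ((N² + N²) + N) = 5 - (2*N² + N) = 5 - (N + 2*N²) = 5 + (-N - 2*N²) = 5 - N - 2*N²)
S(c) = -¼ (S(c) = 1/(-4) = -¼)
T(y, L) = -13/4 - y (T(y, L) = -3 + (-¼ - y) = -13/4 - y)
-4043/3981 - T(21, -43) = -4043/3981 - (-13/4 - 1*21) = -4043*1/3981 - (-13/4 - 21) = -4043/3981 - 1*(-97/4) = -4043/3981 + 97/4 = 369985/15924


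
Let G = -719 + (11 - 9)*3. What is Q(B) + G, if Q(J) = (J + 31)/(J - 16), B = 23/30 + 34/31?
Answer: -9404374/13147 ≈ -715.32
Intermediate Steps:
B = 1733/930 (B = 23*(1/30) + 34*(1/31) = 23/30 + 34/31 = 1733/930 ≈ 1.8634)
Q(J) = (31 + J)/(-16 + J)
G = -713 (G = -719 + 2*3 = -719 + 6 = -713)
Q(B) + G = (31 + 1733/930)/(-16 + 1733/930) - 713 = (30563/930)/(-13147/930) - 713 = -930/13147*30563/930 - 713 = -30563/13147 - 713 = -9404374/13147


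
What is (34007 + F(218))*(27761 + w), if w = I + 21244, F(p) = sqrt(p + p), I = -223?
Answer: 1658929474 + 97564*sqrt(109) ≈ 1.6599e+9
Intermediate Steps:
F(p) = sqrt(2)*sqrt(p) (F(p) = sqrt(2*p) = sqrt(2)*sqrt(p))
w = 21021 (w = -223 + 21244 = 21021)
(34007 + F(218))*(27761 + w) = (34007 + sqrt(2)*sqrt(218))*(27761 + 21021) = (34007 + 2*sqrt(109))*48782 = 1658929474 + 97564*sqrt(109)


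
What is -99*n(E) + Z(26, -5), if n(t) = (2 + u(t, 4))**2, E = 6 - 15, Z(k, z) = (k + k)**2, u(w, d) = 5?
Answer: -2147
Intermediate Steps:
Z(k, z) = 4*k**2 (Z(k, z) = (2*k)**2 = 4*k**2)
E = -9
n(t) = 49 (n(t) = (2 + 5)**2 = 7**2 = 49)
-99*n(E) + Z(26, -5) = -99*49 + 4*26**2 = -4851 + 4*676 = -4851 + 2704 = -2147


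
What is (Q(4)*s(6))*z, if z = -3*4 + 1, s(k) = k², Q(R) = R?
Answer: -1584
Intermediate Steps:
z = -11 (z = -12 + 1 = -11)
(Q(4)*s(6))*z = (4*6²)*(-11) = (4*36)*(-11) = 144*(-11) = -1584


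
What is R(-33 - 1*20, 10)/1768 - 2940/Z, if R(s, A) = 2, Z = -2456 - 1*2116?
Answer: 216961/336804 ≈ 0.64418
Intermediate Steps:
Z = -4572 (Z = -2456 - 2116 = -4572)
R(-33 - 1*20, 10)/1768 - 2940/Z = 2/1768 - 2940/(-4572) = 2*(1/1768) - 2940*(-1/4572) = 1/884 + 245/381 = 216961/336804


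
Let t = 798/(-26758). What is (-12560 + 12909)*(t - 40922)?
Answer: -191076047113/13379 ≈ -1.4282e+7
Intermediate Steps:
t = -399/13379 (t = 798*(-1/26758) = -399/13379 ≈ -0.029823)
(-12560 + 12909)*(t - 40922) = (-12560 + 12909)*(-399/13379 - 40922) = 349*(-547495837/13379) = -191076047113/13379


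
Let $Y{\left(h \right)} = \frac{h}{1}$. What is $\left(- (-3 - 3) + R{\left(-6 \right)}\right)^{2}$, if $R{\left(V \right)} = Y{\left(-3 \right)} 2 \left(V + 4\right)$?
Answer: $324$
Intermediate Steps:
$Y{\left(h \right)} = h$ ($Y{\left(h \right)} = h 1 = h$)
$R{\left(V \right)} = -24 - 6 V$ ($R{\left(V \right)} = - 3 \cdot 2 \left(V + 4\right) = - 3 \cdot 2 \left(4 + V\right) = - 3 \left(8 + 2 V\right) = -24 - 6 V$)
$\left(- (-3 - 3) + R{\left(-6 \right)}\right)^{2} = \left(- (-3 - 3) - -12\right)^{2} = \left(\left(-1\right) \left(-6\right) + \left(-24 + 36\right)\right)^{2} = \left(6 + 12\right)^{2} = 18^{2} = 324$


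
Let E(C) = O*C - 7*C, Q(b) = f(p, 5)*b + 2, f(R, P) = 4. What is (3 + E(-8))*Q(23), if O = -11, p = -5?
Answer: 13818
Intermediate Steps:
Q(b) = 2 + 4*b (Q(b) = 4*b + 2 = 2 + 4*b)
E(C) = -18*C (E(C) = -11*C - 7*C = -18*C)
(3 + E(-8))*Q(23) = (3 - 18*(-8))*(2 + 4*23) = (3 + 144)*(2 + 92) = 147*94 = 13818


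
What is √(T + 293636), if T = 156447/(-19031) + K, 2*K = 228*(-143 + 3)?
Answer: √100565427831779/19031 ≈ 526.94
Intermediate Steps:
K = -15960 (K = (228*(-143 + 3))/2 = (228*(-140))/2 = (½)*(-31920) = -15960)
T = -303891207/19031 (T = 156447/(-19031) - 15960 = 156447*(-1/19031) - 15960 = -156447/19031 - 15960 = -303891207/19031 ≈ -15968.)
√(T + 293636) = √(-303891207/19031 + 293636) = √(5284295509/19031) = √100565427831779/19031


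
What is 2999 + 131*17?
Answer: 5226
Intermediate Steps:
2999 + 131*17 = 2999 + 2227 = 5226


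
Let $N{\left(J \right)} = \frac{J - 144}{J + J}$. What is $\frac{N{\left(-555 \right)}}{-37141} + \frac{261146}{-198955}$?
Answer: $- \frac{717751816667}{546814686470} \approx -1.3126$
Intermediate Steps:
$N{\left(J \right)} = \frac{-144 + J}{2 J}$
$\frac{N{\left(-555 \right)}}{-37141} + \frac{261146}{-198955} = \frac{\frac{1}{2} \frac{1}{-555} \left(-144 - 555\right)}{-37141} + \frac{261146}{-198955} = \frac{1}{2} \left(- \frac{1}{555}\right) \left(-699\right) \left(- \frac{1}{37141}\right) + 261146 \left(- \frac{1}{198955}\right) = \frac{233}{370} \left(- \frac{1}{37141}\right) - \frac{261146}{198955} = - \frac{233}{13742170} - \frac{261146}{198955} = - \frac{717751816667}{546814686470}$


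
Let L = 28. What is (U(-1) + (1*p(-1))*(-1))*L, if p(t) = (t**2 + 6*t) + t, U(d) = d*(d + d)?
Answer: 224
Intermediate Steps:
U(d) = 2*d**2 (U(d) = d*(2*d) = 2*d**2)
p(t) = t**2 + 7*t
(U(-1) + (1*p(-1))*(-1))*L = (2*(-1)**2 + (1*(-(7 - 1)))*(-1))*28 = (2*1 + (1*(-1*6))*(-1))*28 = (2 + (1*(-6))*(-1))*28 = (2 - 6*(-1))*28 = (2 + 6)*28 = 8*28 = 224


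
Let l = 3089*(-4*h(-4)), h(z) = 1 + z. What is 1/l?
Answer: 1/37068 ≈ 2.6977e-5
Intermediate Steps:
l = 37068 (l = 3089*(-4*(1 - 4)) = 3089*(-4*(-3)) = 3089*12 = 37068)
1/l = 1/37068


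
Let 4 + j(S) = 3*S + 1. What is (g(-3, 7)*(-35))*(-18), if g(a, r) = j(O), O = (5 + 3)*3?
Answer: 43470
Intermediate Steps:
O = 24 (O = 8*3 = 24)
j(S) = -3 + 3*S (j(S) = -4 + (3*S + 1) = -4 + (1 + 3*S) = -3 + 3*S)
g(a, r) = 69 (g(a, r) = -3 + 3*24 = -3 + 72 = 69)
(g(-3, 7)*(-35))*(-18) = (69*(-35))*(-18) = -2415*(-18) = 43470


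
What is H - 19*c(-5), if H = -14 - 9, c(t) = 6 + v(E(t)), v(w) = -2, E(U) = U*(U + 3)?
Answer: -99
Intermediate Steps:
E(U) = U*(3 + U)
c(t) = 4 (c(t) = 6 - 2 = 4)
H = -23
H - 19*c(-5) = -23 - 19*4 = -23 - 76 = -99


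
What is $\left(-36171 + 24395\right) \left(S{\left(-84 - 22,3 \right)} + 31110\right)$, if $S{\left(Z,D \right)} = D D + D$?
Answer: $-366492672$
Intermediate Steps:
$S{\left(Z,D \right)} = D + D^{2}$ ($S{\left(Z,D \right)} = D^{2} + D = D + D^{2}$)
$\left(-36171 + 24395\right) \left(S{\left(-84 - 22,3 \right)} + 31110\right) = \left(-36171 + 24395\right) \left(3 \left(1 + 3\right) + 31110\right) = - 11776 \left(3 \cdot 4 + 31110\right) = - 11776 \left(12 + 31110\right) = \left(-11776\right) 31122 = -366492672$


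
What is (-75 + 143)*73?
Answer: 4964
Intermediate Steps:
(-75 + 143)*73 = 68*73 = 4964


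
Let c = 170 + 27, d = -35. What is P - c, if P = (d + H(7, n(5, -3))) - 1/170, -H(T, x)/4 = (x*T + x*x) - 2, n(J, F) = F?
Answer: -29921/170 ≈ -176.01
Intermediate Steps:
H(T, x) = 8 - 4*x² - 4*T*x (H(T, x) = -4*((x*T + x*x) - 2) = -4*((T*x + x²) - 2) = -4*((x² + T*x) - 2) = -4*(-2 + x² + T*x) = 8 - 4*x² - 4*T*x)
c = 197
P = 3569/170 (P = (-35 + (8 - 4*(-3)² - 4*7*(-3))) - 1/170 = (-35 + (8 - 4*9 + 84)) - 1*1/170 = (-35 + (8 - 36 + 84)) - 1/170 = (-35 + 56) - 1/170 = 21 - 1/170 = 3569/170 ≈ 20.994)
P - c = 3569/170 - 1*197 = 3569/170 - 197 = -29921/170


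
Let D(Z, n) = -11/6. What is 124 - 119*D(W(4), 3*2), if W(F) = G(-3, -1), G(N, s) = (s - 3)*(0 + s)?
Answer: 2053/6 ≈ 342.17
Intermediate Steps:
G(N, s) = s*(-3 + s) (G(N, s) = (-3 + s)*s = s*(-3 + s))
W(F) = 4 (W(F) = -(-3 - 1) = -1*(-4) = 4)
D(Z, n) = -11/6 (D(Z, n) = -11*⅙ = -11/6)
124 - 119*D(W(4), 3*2) = 124 - 119*(-11/6) = 124 + 1309/6 = 2053/6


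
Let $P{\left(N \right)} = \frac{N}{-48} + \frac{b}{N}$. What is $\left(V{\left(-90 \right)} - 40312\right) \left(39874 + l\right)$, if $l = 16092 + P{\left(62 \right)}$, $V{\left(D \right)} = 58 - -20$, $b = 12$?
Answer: $- \frac{837629372779}{372} \approx -2.2517 \cdot 10^{9}$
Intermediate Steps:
$V{\left(D \right)} = 78$ ($V{\left(D \right)} = 58 + 20 = 78$)
$P{\left(N \right)} = \frac{12}{N} - \frac{N}{48}$ ($P{\left(N \right)} = \frac{N}{-48} + \frac{12}{N} = N \left(- \frac{1}{48}\right) + \frac{12}{N} = - \frac{N}{48} + \frac{12}{N} = \frac{12}{N} - \frac{N}{48}$)
$l = \frac{11971631}{744}$ ($l = 16092 + \left(\frac{12}{62} - \frac{31}{24}\right) = 16092 + \left(12 \cdot \frac{1}{62} - \frac{31}{24}\right) = 16092 + \left(\frac{6}{31} - \frac{31}{24}\right) = 16092 - \frac{817}{744} = \frac{11971631}{744} \approx 16091.0$)
$\left(V{\left(-90 \right)} - 40312\right) \left(39874 + l\right) = \left(78 - 40312\right) \left(39874 + \frac{11971631}{744}\right) = \left(-40234\right) \frac{41637887}{744} = - \frac{837629372779}{372}$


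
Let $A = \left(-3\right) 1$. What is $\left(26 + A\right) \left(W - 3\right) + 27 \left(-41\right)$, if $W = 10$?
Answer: $-946$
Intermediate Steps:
$A = -3$
$\left(26 + A\right) \left(W - 3\right) + 27 \left(-41\right) = \left(26 - 3\right) \left(10 - 3\right) + 27 \left(-41\right) = 23 \cdot 7 - 1107 = 161 - 1107 = -946$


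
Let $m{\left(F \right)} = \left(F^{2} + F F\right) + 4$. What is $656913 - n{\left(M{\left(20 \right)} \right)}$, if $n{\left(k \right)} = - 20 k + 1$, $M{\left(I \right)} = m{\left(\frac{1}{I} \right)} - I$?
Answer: $\frac{6565921}{10} \approx 6.5659 \cdot 10^{5}$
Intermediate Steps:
$m{\left(F \right)} = 4 + 2 F^{2}$ ($m{\left(F \right)} = \left(F^{2} + F^{2}\right) + 4 = 2 F^{2} + 4 = 4 + 2 F^{2}$)
$M{\left(I \right)} = 4 - I + \frac{2}{I^{2}}$ ($M{\left(I \right)} = \left(4 + 2 \left(\frac{1}{I}\right)^{2}\right) - I = \left(4 + \frac{2}{I^{2}}\right) - I = 4 - I + \frac{2}{I^{2}}$)
$n{\left(k \right)} = 1 - 20 k$
$656913 - n{\left(M{\left(20 \right)} \right)} = 656913 - \left(1 - 20 \left(4 - 20 + \frac{2}{400}\right)\right) = 656913 - \left(1 - 20 \left(4 - 20 + 2 \cdot \frac{1}{400}\right)\right) = 656913 - \left(1 - 20 \left(4 - 20 + \frac{1}{200}\right)\right) = 656913 - \left(1 - - \frac{3199}{10}\right) = 656913 - \left(1 + \frac{3199}{10}\right) = 656913 - \frac{3209}{10} = \frac{6565921}{10}$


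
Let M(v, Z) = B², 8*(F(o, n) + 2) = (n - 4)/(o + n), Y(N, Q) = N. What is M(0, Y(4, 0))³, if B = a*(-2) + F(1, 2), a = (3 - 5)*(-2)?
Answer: 3138428376721/2985984 ≈ 1.0511e+6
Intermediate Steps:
F(o, n) = -2 + (-4 + n)/(8*(n + o)) (F(o, n) = -2 + ((n - 4)/(o + n))/8 = -2 + ((-4 + n)/(n + o))/8 = -2 + (-4 + n)/(8*(n + o)))
a = 4 (a = -2*(-2) = 4)
B = -121/12 (B = 4*(-2) + (-4 - 16*1 - 15*2)/(8*(2 + 1)) = -8 + (⅛)*(-4 - 16 - 30)/3 = -8 + (⅛)*(⅓)*(-50) = -8 - 25/12 = -121/12 ≈ -10.083)
M(v, Z) = 14641/144 (M(v, Z) = (-121/12)² = 14641/144)
M(0, Y(4, 0))³ = (14641/144)³ = 3138428376721/2985984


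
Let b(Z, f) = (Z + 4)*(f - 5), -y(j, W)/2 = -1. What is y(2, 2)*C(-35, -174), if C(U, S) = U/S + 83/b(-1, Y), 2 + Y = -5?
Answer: -2197/522 ≈ -4.2088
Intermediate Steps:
Y = -7 (Y = -2 - 5 = -7)
y(j, W) = 2 (y(j, W) = -2*(-1) = 2)
b(Z, f) = (-5 + f)*(4 + Z) (b(Z, f) = (4 + Z)*(-5 + f) = (-5 + f)*(4 + Z))
C(U, S) = -83/36 + U/S (C(U, S) = U/S + 83/(-20 - 5*(-1) + 4*(-7) - 1*(-7)) = U/S + 83/(-20 + 5 - 28 + 7) = U/S + 83/(-36) = U/S + 83*(-1/36) = U/S - 83/36 = -83/36 + U/S)
y(2, 2)*C(-35, -174) = 2*(-83/36 - 35/(-174)) = 2*(-83/36 - 35*(-1/174)) = 2*(-83/36 + 35/174) = 2*(-2197/1044) = -2197/522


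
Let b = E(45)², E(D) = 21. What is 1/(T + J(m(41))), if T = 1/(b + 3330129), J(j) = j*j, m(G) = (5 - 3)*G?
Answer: 3330570/22394752681 ≈ 0.00014872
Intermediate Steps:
b = 441 (b = 21² = 441)
m(G) = 2*G
J(j) = j²
T = 1/3330570 (T = 1/(441 + 3330129) = 1/3330570 ≈ 3.0025e-7)
1/(T + J(m(41))) = 1/(1/3330570 + (2*41)²) = 1/(1/3330570 + 82²) = 1/(1/3330570 + 6724) = 1/(22394752681/3330570) = 3330570/22394752681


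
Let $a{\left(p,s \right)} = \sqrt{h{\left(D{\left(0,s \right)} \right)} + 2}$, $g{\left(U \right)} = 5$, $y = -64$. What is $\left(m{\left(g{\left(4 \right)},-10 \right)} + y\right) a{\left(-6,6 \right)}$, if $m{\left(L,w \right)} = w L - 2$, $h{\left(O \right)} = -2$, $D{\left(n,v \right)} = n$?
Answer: $0$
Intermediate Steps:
$m{\left(L,w \right)} = -2 + L w$ ($m{\left(L,w \right)} = L w - 2 = -2 + L w$)
$a{\left(p,s \right)} = 0$ ($a{\left(p,s \right)} = \sqrt{-2 + 2} = \sqrt{0} = 0$)
$\left(m{\left(g{\left(4 \right)},-10 \right)} + y\right) a{\left(-6,6 \right)} = \left(\left(-2 + 5 \left(-10\right)\right) - 64\right) 0 = \left(\left(-2 - 50\right) - 64\right) 0 = \left(-52 - 64\right) 0 = \left(-116\right) 0 = 0$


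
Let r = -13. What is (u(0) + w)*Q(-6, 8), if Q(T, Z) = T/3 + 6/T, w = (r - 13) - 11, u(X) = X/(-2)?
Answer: 111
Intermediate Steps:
u(X) = -X/2 (u(X) = X*(-1/2) = -X/2)
w = -37 (w = (-13 - 13) - 11 = -26 - 11 = -37)
Q(T, Z) = 6/T + T/3 (Q(T, Z) = T*(1/3) + 6/T = T/3 + 6/T = 6/T + T/3)
(u(0) + w)*Q(-6, 8) = (-1/2*0 - 37)*(6/(-6) + (1/3)*(-6)) = (0 - 37)*(6*(-1/6) - 2) = -37*(-1 - 2) = -37*(-3) = 111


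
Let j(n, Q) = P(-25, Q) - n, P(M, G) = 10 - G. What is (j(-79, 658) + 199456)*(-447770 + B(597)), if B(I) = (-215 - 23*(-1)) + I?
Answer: -88975082755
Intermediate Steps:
j(n, Q) = 10 - Q - n (j(n, Q) = (10 - Q) - n = 10 - Q - n)
B(I) = -192 + I (B(I) = (-215 + 23) + I = -192 + I)
(j(-79, 658) + 199456)*(-447770 + B(597)) = ((10 - 1*658 - 1*(-79)) + 199456)*(-447770 + (-192 + 597)) = ((10 - 658 + 79) + 199456)*(-447770 + 405) = (-569 + 199456)*(-447365) = 198887*(-447365) = -88975082755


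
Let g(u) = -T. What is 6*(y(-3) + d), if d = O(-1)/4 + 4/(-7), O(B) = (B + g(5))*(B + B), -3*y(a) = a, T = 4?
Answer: 123/7 ≈ 17.571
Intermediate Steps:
g(u) = -4 (g(u) = -1*4 = -4)
y(a) = -a/3
O(B) = 2*B*(-4 + B) (O(B) = (B - 4)*(B + B) = (-4 + B)*(2*B) = 2*B*(-4 + B))
d = 27/14 (d = (2*(-1)*(-4 - 1))/4 + 4/(-7) = (2*(-1)*(-5))*(¼) + 4*(-⅐) = 10*(¼) - 4/7 = 5/2 - 4/7 = 27/14 ≈ 1.9286)
6*(y(-3) + d) = 6*(-⅓*(-3) + 27/14) = 6*(1 + 27/14) = 6*(41/14) = 123/7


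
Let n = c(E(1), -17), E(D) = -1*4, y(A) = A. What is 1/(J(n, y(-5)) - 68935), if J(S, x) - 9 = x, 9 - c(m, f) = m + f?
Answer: -1/68931 ≈ -1.4507e-5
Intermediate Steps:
E(D) = -4
c(m, f) = 9 - f - m (c(m, f) = 9 - (m + f) = 9 - (f + m) = 9 + (-f - m) = 9 - f - m)
n = 30 (n = 9 - 1*(-17) - 1*(-4) = 9 + 17 + 4 = 30)
J(S, x) = 9 + x
1/(J(n, y(-5)) - 68935) = 1/((9 - 5) - 68935) = 1/(4 - 68935) = 1/(-68931) = -1/68931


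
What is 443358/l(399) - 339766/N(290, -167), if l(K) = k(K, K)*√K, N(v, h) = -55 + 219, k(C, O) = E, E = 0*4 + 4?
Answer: -169883/82 + 73893*√399/266 ≈ 3477.2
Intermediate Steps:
E = 4 (E = 0 + 4 = 4)
k(C, O) = 4
N(v, h) = 164
l(K) = 4*√K
443358/l(399) - 339766/N(290, -167) = 443358/((4*√399)) - 339766/164 = 443358*(√399/1596) - 339766*1/164 = 73893*√399/266 - 169883/82 = -169883/82 + 73893*√399/266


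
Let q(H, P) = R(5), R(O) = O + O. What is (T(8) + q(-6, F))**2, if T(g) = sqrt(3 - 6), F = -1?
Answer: (10 + I*sqrt(3))**2 ≈ 97.0 + 34.641*I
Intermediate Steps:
R(O) = 2*O
q(H, P) = 10 (q(H, P) = 2*5 = 10)
T(g) = I*sqrt(3) (T(g) = sqrt(-3) = I*sqrt(3))
(T(8) + q(-6, F))**2 = (I*sqrt(3) + 10)**2 = (10 + I*sqrt(3))**2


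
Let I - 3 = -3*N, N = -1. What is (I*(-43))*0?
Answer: 0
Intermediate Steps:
I = 6 (I = 3 - 3*(-1) = 3 + 3 = 6)
(I*(-43))*0 = (6*(-43))*0 = -258*0 = 0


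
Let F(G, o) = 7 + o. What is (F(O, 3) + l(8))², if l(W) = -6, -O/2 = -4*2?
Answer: 16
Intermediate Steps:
O = 16 (O = -(-8)*2 = -2*(-8) = 16)
(F(O, 3) + l(8))² = ((7 + 3) - 6)² = (10 - 6)² = 4² = 16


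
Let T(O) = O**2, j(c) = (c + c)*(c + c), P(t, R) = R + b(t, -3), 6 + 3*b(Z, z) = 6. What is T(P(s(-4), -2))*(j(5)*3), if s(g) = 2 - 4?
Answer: 1200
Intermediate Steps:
b(Z, z) = 0 (b(Z, z) = -2 + (1/3)*6 = -2 + 2 = 0)
s(g) = -2
P(t, R) = R (P(t, R) = R + 0 = R)
j(c) = 4*c**2 (j(c) = (2*c)*(2*c) = 4*c**2)
T(P(s(-4), -2))*(j(5)*3) = (-2)**2*((4*5**2)*3) = 4*((4*25)*3) = 4*(100*3) = 4*300 = 1200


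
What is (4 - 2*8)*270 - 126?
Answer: -3366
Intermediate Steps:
(4 - 2*8)*270 - 126 = (4 - 16)*270 - 126 = -12*270 - 126 = -3240 - 126 = -3366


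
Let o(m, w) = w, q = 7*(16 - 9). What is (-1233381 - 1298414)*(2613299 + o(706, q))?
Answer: -6616461399660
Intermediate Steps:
q = 49 (q = 7*7 = 49)
(-1233381 - 1298414)*(2613299 + o(706, q)) = (-1233381 - 1298414)*(2613299 + 49) = -2531795*2613348 = -6616461399660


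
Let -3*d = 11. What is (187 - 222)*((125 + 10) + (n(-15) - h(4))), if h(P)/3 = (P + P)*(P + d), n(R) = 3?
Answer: -4550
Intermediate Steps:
d = -11/3 (d = -1/3*11 = -11/3 ≈ -3.6667)
h(P) = 6*P*(-11/3 + P) (h(P) = 3*((P + P)*(P - 11/3)) = 3*((2*P)*(-11/3 + P)) = 3*(2*P*(-11/3 + P)) = 6*P*(-11/3 + P))
(187 - 222)*((125 + 10) + (n(-15) - h(4))) = (187 - 222)*((125 + 10) + (3 - 2*4*(-11 + 3*4))) = -35*(135 + (3 - 2*4*(-11 + 12))) = -35*(135 + (3 - 2*4)) = -35*(135 + (3 - 1*8)) = -35*(135 + (3 - 8)) = -35*(135 - 5) = -35*130 = -4550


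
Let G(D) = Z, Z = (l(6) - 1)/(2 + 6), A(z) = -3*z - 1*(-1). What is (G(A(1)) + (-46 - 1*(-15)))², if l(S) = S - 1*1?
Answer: 3721/4 ≈ 930.25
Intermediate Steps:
A(z) = 1 - 3*z (A(z) = -3*z + 1 = 1 - 3*z)
l(S) = -1 + S (l(S) = S - 1 = -1 + S)
Z = ½ (Z = ((-1 + 6) - 1)/(2 + 6) = (5 - 1)/8 = 4*(⅛) = ½ ≈ 0.50000)
G(D) = ½
(G(A(1)) + (-46 - 1*(-15)))² = (½ + (-46 - 1*(-15)))² = (½ + (-46 + 15))² = (½ - 31)² = (-61/2)² = 3721/4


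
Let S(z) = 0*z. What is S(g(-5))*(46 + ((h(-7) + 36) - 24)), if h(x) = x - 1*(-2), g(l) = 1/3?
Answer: 0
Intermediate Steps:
g(l) = 1/3
h(x) = 2 + x (h(x) = x + 2 = 2 + x)
S(z) = 0
S(g(-5))*(46 + ((h(-7) + 36) - 24)) = 0*(46 + (((2 - 7) + 36) - 24)) = 0*(46 + ((-5 + 36) - 24)) = 0*(46 + (31 - 24)) = 0*(46 + 7) = 0*53 = 0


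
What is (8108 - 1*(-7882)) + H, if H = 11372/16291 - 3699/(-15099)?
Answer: 1311139044049/81992603 ≈ 15991.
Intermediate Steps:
H = 77322079/81992603 (H = 11372*(1/16291) - 3699*(-1/15099) = 11372/16291 + 1233/5033 = 77322079/81992603 ≈ 0.94304)
(8108 - 1*(-7882)) + H = (8108 - 1*(-7882)) + 77322079/81992603 = (8108 + 7882) + 77322079/81992603 = 15990 + 77322079/81992603 = 1311139044049/81992603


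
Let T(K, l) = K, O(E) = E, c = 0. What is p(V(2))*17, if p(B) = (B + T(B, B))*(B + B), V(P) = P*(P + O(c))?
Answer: 1088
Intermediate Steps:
V(P) = P² (V(P) = P*(P + 0) = P*P = P²)
p(B) = 4*B² (p(B) = (B + B)*(B + B) = (2*B)*(2*B) = 4*B²)
p(V(2))*17 = (4*(2²)²)*17 = (4*4²)*17 = (4*16)*17 = 64*17 = 1088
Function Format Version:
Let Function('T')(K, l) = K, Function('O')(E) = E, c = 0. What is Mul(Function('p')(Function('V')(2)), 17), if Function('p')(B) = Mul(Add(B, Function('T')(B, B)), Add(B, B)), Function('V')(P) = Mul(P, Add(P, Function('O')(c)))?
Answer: 1088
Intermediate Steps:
Function('V')(P) = Pow(P, 2) (Function('V')(P) = Mul(P, Add(P, 0)) = Mul(P, P) = Pow(P, 2))
Function('p')(B) = Mul(4, Pow(B, 2)) (Function('p')(B) = Mul(Add(B, B), Add(B, B)) = Mul(Mul(2, B), Mul(2, B)) = Mul(4, Pow(B, 2)))
Mul(Function('p')(Function('V')(2)), 17) = Mul(Mul(4, Pow(Pow(2, 2), 2)), 17) = Mul(Mul(4, Pow(4, 2)), 17) = Mul(Mul(4, 16), 17) = Mul(64, 17) = 1088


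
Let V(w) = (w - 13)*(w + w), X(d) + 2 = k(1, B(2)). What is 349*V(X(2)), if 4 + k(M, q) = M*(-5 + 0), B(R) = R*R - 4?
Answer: 184272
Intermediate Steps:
B(R) = -4 + R² (B(R) = R² - 4 = -4 + R²)
k(M, q) = -4 - 5*M (k(M, q) = -4 + M*(-5 + 0) = -4 + M*(-5) = -4 - 5*M)
X(d) = -11 (X(d) = -2 + (-4 - 5*1) = -2 + (-4 - 5) = -2 - 9 = -11)
V(w) = 2*w*(-13 + w) (V(w) = (-13 + w)*(2*w) = 2*w*(-13 + w))
349*V(X(2)) = 349*(2*(-11)*(-13 - 11)) = 349*(2*(-11)*(-24)) = 349*528 = 184272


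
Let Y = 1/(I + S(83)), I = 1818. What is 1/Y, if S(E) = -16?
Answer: 1802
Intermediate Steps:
Y = 1/1802 (Y = 1/(1818 - 16) = 1/1802 ≈ 0.00055494)
1/Y = 1/(1/1802) = 1802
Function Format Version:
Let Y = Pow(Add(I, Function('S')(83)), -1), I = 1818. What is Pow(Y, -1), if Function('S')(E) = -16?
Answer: 1802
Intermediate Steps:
Y = Rational(1, 1802) (Y = Pow(Add(1818, -16), -1) = Pow(1802, -1) = Rational(1, 1802) ≈ 0.00055494)
Pow(Y, -1) = Pow(Rational(1, 1802), -1) = 1802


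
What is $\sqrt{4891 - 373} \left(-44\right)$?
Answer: $- 132 \sqrt{502} \approx -2957.5$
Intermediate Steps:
$\sqrt{4891 - 373} \left(-44\right) = \sqrt{4518} \left(-44\right) = 3 \sqrt{502} \left(-44\right) = - 132 \sqrt{502}$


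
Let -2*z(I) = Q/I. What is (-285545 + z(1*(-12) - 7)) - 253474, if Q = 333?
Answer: -20482389/38 ≈ -5.3901e+5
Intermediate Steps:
z(I) = -333/(2*I)
(-285545 + z(1*(-12) - 7)) - 253474 = (-285545 - 333/(2*(1*(-12) - 7))) - 253474 = (-285545 - 333/(2*(-12 - 7))) - 253474 = (-285545 - 333/2/(-19)) - 253474 = (-285545 - 333/2*(-1/19)) - 253474 = (-285545 + 333/38) - 253474 = -10850377/38 - 253474 = -20482389/38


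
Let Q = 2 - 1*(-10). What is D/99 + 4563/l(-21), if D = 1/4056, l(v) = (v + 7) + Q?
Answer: -916122635/401544 ≈ -2281.5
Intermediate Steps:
Q = 12 (Q = 2 + 10 = 12)
l(v) = 19 + v (l(v) = (v + 7) + 12 = (7 + v) + 12 = 19 + v)
D = 1/4056 ≈ 0.00024655
D/99 + 4563/l(-21) = (1/4056)/99 + 4563/(19 - 21) = (1/4056)*(1/99) + 4563/(-2) = 1/401544 + 4563*(-½) = 1/401544 - 4563/2 = -916122635/401544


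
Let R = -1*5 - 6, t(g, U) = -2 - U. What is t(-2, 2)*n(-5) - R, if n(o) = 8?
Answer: -21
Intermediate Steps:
R = -11 (R = -5 - 6 = -11)
t(-2, 2)*n(-5) - R = (-2 - 1*2)*8 - 1*(-11) = (-2 - 2)*8 + 11 = -4*8 + 11 = -32 + 11 = -21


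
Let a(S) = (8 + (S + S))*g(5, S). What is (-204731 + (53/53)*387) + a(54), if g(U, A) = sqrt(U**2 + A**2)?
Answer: -204344 + 116*sqrt(2941) ≈ -1.9805e+5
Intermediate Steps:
g(U, A) = sqrt(A**2 + U**2)
a(S) = sqrt(25 + S**2)*(8 + 2*S) (a(S) = (8 + (S + S))*sqrt(S**2 + 5**2) = (8 + 2*S)*sqrt(S**2 + 25) = (8 + 2*S)*sqrt(25 + S**2) = sqrt(25 + S**2)*(8 + 2*S))
(-204731 + (53/53)*387) + a(54) = (-204731 + (53/53)*387) + 2*sqrt(25 + 54**2)*(4 + 54) = (-204731 + (53*(1/53))*387) + 2*sqrt(25 + 2916)*58 = (-204731 + 1*387) + 2*sqrt(2941)*58 = (-204731 + 387) + 116*sqrt(2941) = -204344 + 116*sqrt(2941)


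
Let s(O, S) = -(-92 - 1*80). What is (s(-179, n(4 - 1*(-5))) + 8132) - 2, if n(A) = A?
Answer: 8302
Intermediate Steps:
s(O, S) = 172 (s(O, S) = -(-92 - 80) = -1*(-172) = 172)
(s(-179, n(4 - 1*(-5))) + 8132) - 2 = (172 + 8132) - 2 = 8304 - 2 = 8302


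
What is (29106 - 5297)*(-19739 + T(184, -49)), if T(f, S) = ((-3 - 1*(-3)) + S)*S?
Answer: -412800442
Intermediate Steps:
T(f, S) = S**2 (T(f, S) = ((-3 + 3) + S)*S = (0 + S)*S = S*S = S**2)
(29106 - 5297)*(-19739 + T(184, -49)) = (29106 - 5297)*(-19739 + (-49)**2) = 23809*(-19739 + 2401) = 23809*(-17338) = -412800442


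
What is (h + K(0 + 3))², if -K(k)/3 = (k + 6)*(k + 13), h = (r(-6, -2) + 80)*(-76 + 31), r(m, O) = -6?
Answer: 14152644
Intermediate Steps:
h = -3330 (h = (-6 + 80)*(-76 + 31) = 74*(-45) = -3330)
K(k) = -3*(6 + k)*(13 + k) (K(k) = -3*(k + 6)*(k + 13) = -3*(6 + k)*(13 + k))
(h + K(0 + 3))² = (-3330 + (-234 - 57*(0 + 3) - 3*(0 + 3)²))² = (-3330 + (-234 - 57*3 - 3*3²))² = (-3330 + (-234 - 171 - 3*9))² = (-3330 + (-234 - 171 - 27))² = (-3330 - 432)² = (-3762)² = 14152644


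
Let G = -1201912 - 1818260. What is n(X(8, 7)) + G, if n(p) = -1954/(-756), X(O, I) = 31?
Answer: -1141624039/378 ≈ -3.0202e+6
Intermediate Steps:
n(p) = 977/378 (n(p) = -1954*(-1/756) = 977/378)
G = -3020172
n(X(8, 7)) + G = 977/378 - 3020172 = -1141624039/378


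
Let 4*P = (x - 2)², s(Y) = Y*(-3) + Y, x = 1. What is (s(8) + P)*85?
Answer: -5355/4 ≈ -1338.8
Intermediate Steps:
s(Y) = -2*Y (s(Y) = -3*Y + Y = -2*Y)
P = ¼ (P = (1 - 2)²/4 = (¼)*(-1)² = (¼)*1 = ¼ ≈ 0.25000)
(s(8) + P)*85 = (-2*8 + ¼)*85 = (-16 + ¼)*85 = -63/4*85 = -5355/4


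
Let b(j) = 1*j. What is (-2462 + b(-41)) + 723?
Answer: -1780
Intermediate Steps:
b(j) = j
(-2462 + b(-41)) + 723 = (-2462 - 41) + 723 = -2503 + 723 = -1780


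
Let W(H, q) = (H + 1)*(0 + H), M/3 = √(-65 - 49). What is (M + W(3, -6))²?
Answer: -882 + 72*I*√114 ≈ -882.0 + 768.75*I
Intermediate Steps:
M = 3*I*√114 (M = 3*√(-65 - 49) = 3*√(-114) = 3*(I*√114) = 3*I*√114 ≈ 32.031*I)
W(H, q) = H*(1 + H) (W(H, q) = (1 + H)*H = H*(1 + H))
(M + W(3, -6))² = (3*I*√114 + 3*(1 + 3))² = (3*I*√114 + 3*4)² = (3*I*√114 + 12)² = (12 + 3*I*√114)²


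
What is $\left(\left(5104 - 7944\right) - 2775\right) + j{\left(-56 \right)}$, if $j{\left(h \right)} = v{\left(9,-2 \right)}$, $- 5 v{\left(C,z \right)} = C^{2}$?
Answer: $- \frac{28156}{5} \approx -5631.2$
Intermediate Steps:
$v{\left(C,z \right)} = - \frac{C^{2}}{5}$
$j{\left(h \right)} = - \frac{81}{5}$ ($j{\left(h \right)} = - \frac{9^{2}}{5} = \left(- \frac{1}{5}\right) 81 = - \frac{81}{5}$)
$\left(\left(5104 - 7944\right) - 2775\right) + j{\left(-56 \right)} = \left(\left(5104 - 7944\right) - 2775\right) - \frac{81}{5} = \left(-2840 - 2775\right) - \frac{81}{5} = -5615 - \frac{81}{5} = - \frac{28156}{5}$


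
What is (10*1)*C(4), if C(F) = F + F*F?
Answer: 200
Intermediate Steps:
C(F) = F + F**2
(10*1)*C(4) = (10*1)*(4*(1 + 4)) = 10*(4*5) = 10*20 = 200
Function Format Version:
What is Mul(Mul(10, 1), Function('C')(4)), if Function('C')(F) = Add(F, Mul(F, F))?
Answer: 200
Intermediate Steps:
Function('C')(F) = Add(F, Pow(F, 2))
Mul(Mul(10, 1), Function('C')(4)) = Mul(Mul(10, 1), Mul(4, Add(1, 4))) = Mul(10, Mul(4, 5)) = Mul(10, 20) = 200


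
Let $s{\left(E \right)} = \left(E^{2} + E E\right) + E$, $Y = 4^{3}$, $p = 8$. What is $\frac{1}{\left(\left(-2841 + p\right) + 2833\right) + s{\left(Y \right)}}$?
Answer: $\frac{1}{8256} \approx 0.00012112$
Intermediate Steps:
$Y = 64$
$s{\left(E \right)} = E + 2 E^{2}$ ($s{\left(E \right)} = \left(E^{2} + E^{2}\right) + E = 2 E^{2} + E = E + 2 E^{2}$)
$\frac{1}{\left(\left(-2841 + p\right) + 2833\right) + s{\left(Y \right)}} = \frac{1}{\left(\left(-2841 + 8\right) + 2833\right) + 64 \left(1 + 2 \cdot 64\right)} = \frac{1}{\left(-2833 + 2833\right) + 64 \left(1 + 128\right)} = \frac{1}{0 + 64 \cdot 129} = \frac{1}{0 + 8256} = \frac{1}{8256}$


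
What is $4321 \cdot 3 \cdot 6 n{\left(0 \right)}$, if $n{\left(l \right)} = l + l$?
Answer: $0$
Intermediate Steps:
$n{\left(l \right)} = 2 l$
$4321 \cdot 3 \cdot 6 n{\left(0 \right)} = 4321 \cdot 3 \cdot 6 \cdot 2 \cdot 0 = 4321 \cdot 18 \cdot 0 = 4321 \cdot 0 = 0$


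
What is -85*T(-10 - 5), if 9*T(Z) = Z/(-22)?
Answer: -425/66 ≈ -6.4394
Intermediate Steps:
T(Z) = -Z/198 (T(Z) = (Z/(-22))/9 = (Z*(-1/22))/9 = (-Z/22)/9 = -Z/198)
-85*T(-10 - 5) = -(-85)*(-10 - 5)/198 = -(-85)*(-15)/198 = -85*5/66 = -425/66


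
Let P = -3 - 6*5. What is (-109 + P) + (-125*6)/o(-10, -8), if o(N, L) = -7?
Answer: -244/7 ≈ -34.857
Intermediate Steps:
P = -33 (P = -3 - 30 = -33)
(-109 + P) + (-125*6)/o(-10, -8) = (-109 - 33) - 125*6/(-7) = -142 - 750*(-⅐) = -142 + 750/7 = -244/7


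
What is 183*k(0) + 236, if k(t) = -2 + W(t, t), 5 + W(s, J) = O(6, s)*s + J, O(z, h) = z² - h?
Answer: -1045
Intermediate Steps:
W(s, J) = -5 + J + s*(36 - s) (W(s, J) = -5 + ((6² - s)*s + J) = -5 + ((36 - s)*s + J) = -5 + (s*(36 - s) + J) = -5 + (J + s*(36 - s)) = -5 + J + s*(36 - s))
k(t) = -7 + t - t*(-36 + t) (k(t) = -2 + (-5 + t - t*(-36 + t)) = -7 + t - t*(-36 + t))
183*k(0) + 236 = 183*(-7 + 0 - 1*0*(-36 + 0)) + 236 = 183*(-7 + 0 - 1*0*(-36)) + 236 = 183*(-7 + 0 + 0) + 236 = 183*(-7) + 236 = -1281 + 236 = -1045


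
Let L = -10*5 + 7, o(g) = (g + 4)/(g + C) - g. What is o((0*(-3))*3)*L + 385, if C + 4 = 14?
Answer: 1839/5 ≈ 367.80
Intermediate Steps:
C = 10 (C = -4 + 14 = 10)
o(g) = -g + (4 + g)/(10 + g) (o(g) = (g + 4)/(g + 10) - g = (4 + g)/(10 + g) - g = -g + (4 + g)/(10 + g))
L = -43 (L = -50 + 7 = -43)
o((0*(-3))*3)*L + 385 = ((4 - ((0*(-3))*3)² - 9*0*(-3)*3)/(10 + (0*(-3))*3))*(-43) + 385 = ((4 - (0*3)² - 0*3)/(10 + 0*3))*(-43) + 385 = ((4 - 1*0² - 9*0)/(10 + 0))*(-43) + 385 = ((4 - 1*0 + 0)/10)*(-43) + 385 = ((4 + 0 + 0)/10)*(-43) + 385 = ((⅒)*4)*(-43) + 385 = (⅖)*(-43) + 385 = -86/5 + 385 = 1839/5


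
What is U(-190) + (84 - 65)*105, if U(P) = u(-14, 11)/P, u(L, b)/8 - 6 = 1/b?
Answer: 2084507/1045 ≈ 1994.7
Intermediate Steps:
u(L, b) = 48 + 8/b
U(P) = 536/(11*P) (U(P) = (48 + 8/11)/P = 536/(11*P))
U(-190) + (84 - 65)*105 = (536/11)/(-190) + (84 - 65)*105 = (536/11)*(-1/190) + 19*105 = -268/1045 + 1995 = 2084507/1045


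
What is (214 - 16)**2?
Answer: 39204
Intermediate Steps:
(214 - 16)**2 = 198**2 = 39204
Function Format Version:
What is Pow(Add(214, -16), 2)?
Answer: 39204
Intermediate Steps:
Pow(Add(214, -16), 2) = Pow(198, 2) = 39204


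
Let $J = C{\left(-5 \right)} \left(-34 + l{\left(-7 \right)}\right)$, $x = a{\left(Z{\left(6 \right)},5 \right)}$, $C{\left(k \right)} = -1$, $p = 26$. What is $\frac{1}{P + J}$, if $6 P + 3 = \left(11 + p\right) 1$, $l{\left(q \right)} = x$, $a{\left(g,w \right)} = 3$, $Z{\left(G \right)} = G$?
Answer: $\frac{3}{110} \approx 0.027273$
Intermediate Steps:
$x = 3$
$l{\left(q \right)} = 3$
$P = \frac{17}{3}$ ($P = - \frac{1}{2} + \frac{\left(11 + 26\right) 1}{6} = - \frac{1}{2} + \frac{37 \cdot 1}{6} = - \frac{1}{2} + \frac{1}{6} \cdot 37 = - \frac{1}{2} + \frac{37}{6} = \frac{17}{3} \approx 5.6667$)
$J = 31$ ($J = - (-34 + 3) = \left(-1\right) \left(-31\right) = 31$)
$\frac{1}{P + J} = \frac{1}{\frac{17}{3} + 31} = \frac{1}{\frac{110}{3}} = \frac{3}{110}$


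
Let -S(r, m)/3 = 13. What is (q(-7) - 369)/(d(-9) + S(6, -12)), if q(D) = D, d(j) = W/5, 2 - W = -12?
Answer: 1880/181 ≈ 10.387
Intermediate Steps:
W = 14 (W = 2 - 1*(-12) = 2 + 12 = 14)
S(r, m) = -39 (S(r, m) = -3*13 = -39)
d(j) = 14/5
(q(-7) - 369)/(d(-9) + S(6, -12)) = (-7 - 369)/(14/5 - 39) = -376/(-181/5) = -376*(-5/181) = 1880/181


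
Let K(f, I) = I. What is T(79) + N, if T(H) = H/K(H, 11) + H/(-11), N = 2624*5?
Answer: 13120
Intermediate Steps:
N = 13120
T(H) = 0 (T(H) = H/11 + H/(-11) = H*(1/11) + H*(-1/11) = H/11 - H/11 = 0)
T(79) + N = 0 + 13120 = 13120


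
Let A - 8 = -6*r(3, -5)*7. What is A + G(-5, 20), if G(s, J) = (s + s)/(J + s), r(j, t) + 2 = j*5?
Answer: -1616/3 ≈ -538.67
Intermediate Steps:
r(j, t) = -2 + 5*j (r(j, t) = -2 + j*5 = -2 + 5*j)
G(s, J) = 2*s/(J + s) (G(s, J) = (2*s)/(J + s) = 2*s/(J + s))
A = -538 (A = 8 - 6*(-2 + 5*3)*7 = 8 - 6*(-2 + 15)*7 = 8 - 6*13*7 = 8 - 78*7 = 8 - 546 = -538)
A + G(-5, 20) = -538 + 2*(-5)/(20 - 5) = -538 + 2*(-5)/15 = -538 + 2*(-5)*(1/15) = -538 - ⅔ = -1616/3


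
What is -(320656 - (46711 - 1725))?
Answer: -275670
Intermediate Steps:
-(320656 - (46711 - 1725)) = -(320656 - 1*44986) = -(320656 - 44986) = -1*275670 = -275670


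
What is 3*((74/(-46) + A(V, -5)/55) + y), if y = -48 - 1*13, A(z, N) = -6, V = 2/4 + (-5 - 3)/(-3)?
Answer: -238014/1265 ≈ -188.15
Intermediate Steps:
V = 19/6 (V = 2*(¼) - 8*(-⅓) = ½ + 8/3 = 19/6 ≈ 3.1667)
y = -61 (y = -48 - 13 = -61)
3*((74/(-46) + A(V, -5)/55) + y) = 3*((74/(-46) - 6/55) - 61) = 3*((74*(-1/46) - 6*1/55) - 61) = 3*((-37/23 - 6/55) - 61) = 3*(-2173/1265 - 61) = 3*(-79338/1265) = -238014/1265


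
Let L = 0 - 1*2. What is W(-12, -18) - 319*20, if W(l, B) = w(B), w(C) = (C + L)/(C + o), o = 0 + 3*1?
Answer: -19136/3 ≈ -6378.7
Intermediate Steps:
L = -2 (L = 0 - 2 = -2)
o = 3 (o = 0 + 3 = 3)
w(C) = (-2 + C)/(3 + C) (w(C) = (C - 2)/(C + 3) = (-2 + C)/(3 + C))
W(l, B) = (-2 + B)/(3 + B)
W(-12, -18) - 319*20 = (-2 - 18)/(3 - 18) - 319*20 = -20/(-15) - 6380 = -1/15*(-20) - 6380 = 4/3 - 6380 = -19136/3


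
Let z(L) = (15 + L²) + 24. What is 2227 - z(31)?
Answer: 1227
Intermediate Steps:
z(L) = 39 + L²
2227 - z(31) = 2227 - (39 + 31²) = 2227 - (39 + 961) = 2227 - 1*1000 = 2227 - 1000 = 1227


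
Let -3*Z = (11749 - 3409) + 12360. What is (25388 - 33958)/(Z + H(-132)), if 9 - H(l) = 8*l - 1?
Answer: 4285/2917 ≈ 1.4690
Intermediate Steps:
H(l) = 10 - 8*l (H(l) = 9 - (8*l - 1) = 9 - (-1 + 8*l) = 9 + (1 - 8*l) = 10 - 8*l)
Z = -6900 (Z = -((11749 - 3409) + 12360)/3 = -(8340 + 12360)/3 = -⅓*20700 = -6900)
(25388 - 33958)/(Z + H(-132)) = (25388 - 33958)/(-6900 + (10 - 8*(-132))) = -8570/(-6900 + (10 + 1056)) = -8570/(-6900 + 1066) = -8570/(-5834) = -8570*(-1/5834) = 4285/2917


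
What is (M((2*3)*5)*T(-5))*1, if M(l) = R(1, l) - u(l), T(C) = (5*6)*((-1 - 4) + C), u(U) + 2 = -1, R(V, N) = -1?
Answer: -600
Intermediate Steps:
u(U) = -3 (u(U) = -2 - 1 = -3)
T(C) = -150 + 30*C (T(C) = 30*(-5 + C) = -150 + 30*C)
M(l) = 2 (M(l) = -1 - 1*(-3) = -1 + 3 = 2)
(M((2*3)*5)*T(-5))*1 = (2*(-150 + 30*(-5)))*1 = (2*(-150 - 150))*1 = (2*(-300))*1 = -600*1 = -600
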